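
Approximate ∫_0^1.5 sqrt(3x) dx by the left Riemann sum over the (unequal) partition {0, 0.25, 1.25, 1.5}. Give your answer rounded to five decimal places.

1.35015

Subinterval widths: 0.25, 1, 0.25.
Left endpoints: 0, 0.25, 1.25.
f(0) ≈ 0.00000, f(0.25) ≈ 0.86603, f(1.25) ≈ 1.93649.
Sum = Σ Δx_i · f(x_i).
Sum ≈ 1.35015.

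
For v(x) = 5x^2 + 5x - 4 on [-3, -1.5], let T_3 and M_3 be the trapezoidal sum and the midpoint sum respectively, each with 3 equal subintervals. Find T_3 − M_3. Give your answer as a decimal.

0.46875

T_3 = 16.8125.
M_3 = 16.34375.
T_3 − M_3 = 0.46875.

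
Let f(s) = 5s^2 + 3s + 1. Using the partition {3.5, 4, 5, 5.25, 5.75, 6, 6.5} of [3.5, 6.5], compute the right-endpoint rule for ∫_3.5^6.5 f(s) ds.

Subinterval widths: 0.5, 1, 0.25, 0.5, 0.25, 0.5.
Right endpoints: 4, 5, 5.25, 5.75, 6, 6.5.
f(4) = 93, f(5) = 141, f(5.25) = 154.5625, f(5.75) = 183.5625, f(6) = 199, f(6.5) = 231.75.
Sum = Σ Δs_i · f(s_i).
Sum = 483.546875.

483.546875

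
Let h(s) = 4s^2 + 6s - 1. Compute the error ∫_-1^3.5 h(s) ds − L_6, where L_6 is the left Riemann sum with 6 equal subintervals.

Exact integral: ∫_-1^3.5 h(s) ds = 87.75.
L_6 = 62.4375.
Error = 87.75 − 62.4375 = 25.3125.

25.3125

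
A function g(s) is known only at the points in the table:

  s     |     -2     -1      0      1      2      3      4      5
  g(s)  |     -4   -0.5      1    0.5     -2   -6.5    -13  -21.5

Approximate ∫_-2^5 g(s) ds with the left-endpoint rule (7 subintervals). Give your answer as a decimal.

-24.5

Δs = 1.
Sum = 1·[(-4) + (-0.5) + 1 + 0.5 + (-2) + (-6.5) + (-13)] = -24.5.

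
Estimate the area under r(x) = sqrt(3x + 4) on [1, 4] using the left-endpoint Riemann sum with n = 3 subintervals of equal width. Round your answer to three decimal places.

9.414

Δx = (4 − 1)/3 = 1.
Left endpoints: 1, 2, 3.
r(1) ≈ 2.646, r(2) ≈ 3.162, r(3) ≈ 3.606.
Sum = Δx · [r(1) + r(2) + r(3)].
Sum ≈ 9.414.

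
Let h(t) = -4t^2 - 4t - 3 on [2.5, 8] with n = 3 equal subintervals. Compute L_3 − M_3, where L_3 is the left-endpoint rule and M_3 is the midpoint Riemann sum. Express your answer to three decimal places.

213.431

L_3 ≈ -574.24074.
M_3 ≈ -787.67130.
L_3 − M_3 ≈ 213.431.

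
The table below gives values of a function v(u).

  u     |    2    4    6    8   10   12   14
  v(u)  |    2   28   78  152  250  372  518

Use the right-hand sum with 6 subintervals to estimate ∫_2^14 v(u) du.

Δu = 2.
Sum = 2·[28 + 78 + 152 + 250 + 372 + 518] = 2796.

2796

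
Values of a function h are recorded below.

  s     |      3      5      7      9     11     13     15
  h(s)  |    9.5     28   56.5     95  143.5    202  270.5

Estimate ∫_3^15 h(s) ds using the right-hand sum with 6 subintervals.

1591

Δs = 2.
Sum = 2·[28 + 56.5 + 95 + 143.5 + 202 + 270.5] = 1591.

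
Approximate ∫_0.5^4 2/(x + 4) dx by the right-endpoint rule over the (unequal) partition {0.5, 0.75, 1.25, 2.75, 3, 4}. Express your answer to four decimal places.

1.0616

Subinterval widths: 0.25, 0.5, 1.5, 0.25, 1.
Right endpoints: 0.75, 1.25, 2.75, 3, 4.
f(0.75) = 8/19, f(1.25) = 8/21, f(2.75) = 8/27, f(3) = 2/7, f(4) = 0.25.
Sum = Σ Δx_i · f(x_i).
Sum ≈ 1.0616.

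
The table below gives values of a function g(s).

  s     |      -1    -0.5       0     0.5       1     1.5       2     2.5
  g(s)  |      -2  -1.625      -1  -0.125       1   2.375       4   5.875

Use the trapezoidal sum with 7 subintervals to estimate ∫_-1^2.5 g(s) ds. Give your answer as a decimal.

3.28125

Δs = 0.5.
T_7 = (0.5/2)·[(-2) + 2·(-1.625) + 2·(-1) + 2·(-0.125) + 2·1 + 2·2.375 + 2·4 + 5.875] = 3.28125.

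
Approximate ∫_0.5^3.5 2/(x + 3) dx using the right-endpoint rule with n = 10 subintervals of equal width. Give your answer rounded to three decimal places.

Δx = (3.5 − 0.5)/10 = 0.3.
Right endpoints: 0.8, 1.1, 1.4, 1.7, 2, 2.3, 2.6, 2.9, 3.2, 3.5.
f(0.8) = 10/19, f(1.1) = 20/41, f(1.4) = 5/11, f(1.7) = 20/47, f(2) = 0.4, f(2.3) = 20/53, f(2.6) = 5/14, f(2.9) = 20/59, f(3.2) = 10/31, f(3.5) = 4/13.
Sum = Δx · [f(0.8) + f(1.1) + f(1.4) + ...].
Sum ≈ 1.199.

1.199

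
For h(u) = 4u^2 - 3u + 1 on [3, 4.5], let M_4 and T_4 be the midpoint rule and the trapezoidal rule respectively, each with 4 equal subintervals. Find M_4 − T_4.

M_4 = 70.0546875.
T_4 = 70.265625.
M_4 − T_4 = -0.2109375.

-0.2109375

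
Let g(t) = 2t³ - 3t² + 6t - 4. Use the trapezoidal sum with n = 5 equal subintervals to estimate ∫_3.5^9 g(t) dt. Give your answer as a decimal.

Δt = (9 − 3.5)/5 = 1.1.
g(3.5) = 66, g(4.6) = 154.792, g(5.7) = 303.116, g(6.8) = 526.944, g(7.9) = 842.248, g(9) = 1265.
T_5 = (Δt/2)·[g(t_0) + 2g(t_1) + ... + 2g(t_{4}) + g(t_5)].
Sum = 2741.86.

2741.86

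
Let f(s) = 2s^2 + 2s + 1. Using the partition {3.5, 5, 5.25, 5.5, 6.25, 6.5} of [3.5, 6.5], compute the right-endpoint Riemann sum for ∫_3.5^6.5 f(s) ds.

219.625

Subinterval widths: 1.5, 0.25, 0.25, 0.75, 0.25.
Right endpoints: 5, 5.25, 5.5, 6.25, 6.5.
f(5) = 61, f(5.25) = 66.625, f(5.5) = 72.5, f(6.25) = 91.625, f(6.5) = 98.5.
Sum = Σ Δs_i · f(s_i).
Sum = 219.625.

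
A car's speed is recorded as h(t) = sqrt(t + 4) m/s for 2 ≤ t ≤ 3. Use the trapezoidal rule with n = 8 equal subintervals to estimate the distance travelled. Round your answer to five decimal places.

Δt = (3 − 2)/8 = 0.125.
h(2) ≈ 2.44949, h(2.125) ≈ 2.47487, h(2.25) ≈ 2.50000, h(2.375) ≈ 2.52488, h(2.5) ≈ 2.54951, h(2.625) ≈ 2.57391, h(2.75) ≈ 2.59808, h(2.875) ≈ 2.62202, h(3) ≈ 2.64575.
T_8 = (Δt/2)·[h(t_0) + 2h(t_1) + ... + 2h(t_{7}) + h(t_8)].
Sum ≈ 2.54886.

2.54886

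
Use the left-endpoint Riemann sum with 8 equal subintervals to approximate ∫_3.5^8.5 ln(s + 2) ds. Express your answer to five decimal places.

10.10844

Δs = (8.5 − 3.5)/8 = 0.625.
Left endpoints: 3.5, 4.125, 4.75, 5.375, 6, 6.625, 7.25, 7.875.
f(3.5) ≈ 1.70475, f(4.125) ≈ 1.81238, f(4.75) ≈ 1.90954, f(5.375) ≈ 1.99810, f(6) ≈ 2.07944, f(6.625) ≈ 2.15466, f(7.25) ≈ 2.22462, f(7.875) ≈ 2.29001.
Sum = Δs · [f(3.5) + f(4.125) + f(4.75) + ...].
Sum ≈ 10.10844.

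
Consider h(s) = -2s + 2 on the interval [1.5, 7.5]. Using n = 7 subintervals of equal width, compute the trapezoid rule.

Δs = (7.5 − 1.5)/7 = 6/7.
h(1.5) = -1, h(33/14) = -19/7, h(45/14) = -31/7, h(57/14) = -43/7, h(69/14) = -55/7, h(81/14) = -67/7, h(93/14) = -79/7, h(7.5) = -13.
T_7 = (Δs/2)·[h(s_0) + 2h(s_1) + ... + 2h(s_{6}) + h(s_7)].
Sum = -42.

-42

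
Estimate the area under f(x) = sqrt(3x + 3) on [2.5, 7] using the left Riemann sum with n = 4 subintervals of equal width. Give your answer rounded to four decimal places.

Δx = (7 − 2.5)/4 = 1.125.
Left endpoints: 2.5, 3.625, 4.75, 5.875.
f(2.5) ≈ 3.2404, f(3.625) ≈ 3.7249, f(4.75) ≈ 4.1533, f(5.875) ≈ 4.5415.
Sum = Δx · [f(2.5) + f(3.625) + f(4.75) + f(5.875)].
Sum ≈ 17.6176.

17.6176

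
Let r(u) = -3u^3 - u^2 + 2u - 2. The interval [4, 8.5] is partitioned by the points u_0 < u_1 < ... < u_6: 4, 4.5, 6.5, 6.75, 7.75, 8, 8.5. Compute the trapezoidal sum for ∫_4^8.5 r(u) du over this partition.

Subinterval widths: 0.5, 2, 0.25, 1, 0.25, 0.5.
r(4) = -202, r(4.5) = -286.625, r(6.5) = -855.125, r(6.75) = -956.703125, r(7.75) = -1443.015625, r(8) = -1586, r(8.5) = -1899.625.
On each subinterval the trapezoid contributes (Δu_i/2)·[r(u_{i-1}) + r(u_i)].
Sum = -3940.27734375.

-3940.27734375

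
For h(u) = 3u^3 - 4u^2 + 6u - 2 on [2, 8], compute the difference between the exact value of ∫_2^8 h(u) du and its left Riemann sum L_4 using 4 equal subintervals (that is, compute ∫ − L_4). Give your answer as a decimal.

888.75

Exact integral: ∫_2^8 h(u) du = 2556.
L_4 = 1667.25.
Error = 2556 − 1667.25 = 888.75.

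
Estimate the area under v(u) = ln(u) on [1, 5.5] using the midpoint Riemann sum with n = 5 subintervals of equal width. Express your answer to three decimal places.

4.902

Δu = (5.5 − 1)/5 = 0.9.
Midpoints: 1.45, 2.35, 3.25, 4.15, 5.05.
v(1.45) ≈ 0.372, v(2.35) ≈ 0.854, v(3.25) ≈ 1.179, v(4.15) ≈ 1.423, v(5.05) ≈ 1.619.
Sum = Δu · [v(1.45) + v(2.35) + v(3.25) + v(4.15) + v(5.05)].
Sum ≈ 4.902.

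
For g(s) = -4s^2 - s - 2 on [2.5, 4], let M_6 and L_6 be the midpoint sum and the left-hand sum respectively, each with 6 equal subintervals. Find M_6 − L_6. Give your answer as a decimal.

M_6 = -72.34375.
L_6 = -67.375.
M_6 − L_6 = -4.96875.

-4.96875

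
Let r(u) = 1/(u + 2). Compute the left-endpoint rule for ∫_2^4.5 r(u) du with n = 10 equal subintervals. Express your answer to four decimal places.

Δu = (4.5 − 2)/10 = 0.25.
Left endpoints: 2, 2.25, 2.5, 2.75, 3, 3.25, 3.5, 3.75, 4, 4.25.
r(2) = 0.25, r(2.25) = 4/17, r(2.5) = 2/9, r(2.75) = 4/19, r(3) = 0.2, r(3.25) = 4/21, r(3.5) = 2/11, r(3.75) = 4/23, r(4) = 1/6, r(4.25) = 0.16.
Sum = Δu · [r(2) + r(2.25) + r(2.5) + ...].
Sum ≈ 0.4977.

0.4977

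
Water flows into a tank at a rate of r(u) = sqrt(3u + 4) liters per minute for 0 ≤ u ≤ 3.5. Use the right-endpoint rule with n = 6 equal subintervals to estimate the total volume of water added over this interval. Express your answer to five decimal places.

11.00933

Δu = (3.5 − 0)/6 = 7/12.
Right endpoints: 7/12, 7/6, 1.75, 7/3, 35/12, 3.5.
r(7/12) ≈ 2.39792, r(7/6) ≈ 2.73861, r(1.75) ≈ 3.04138, r(7/3) ≈ 3.31662, r(35/12) ≈ 3.57071, r(3.5) ≈ 3.80789.
Sum = Δu · [r(7/12) + r(7/6) + r(1.75) + ...].
Sum ≈ 11.00933.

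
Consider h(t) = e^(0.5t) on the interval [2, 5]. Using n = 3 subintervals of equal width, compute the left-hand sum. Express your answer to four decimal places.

14.5890

Δt = (5 − 2)/3 = 1.
Left endpoints: 2, 3, 4.
h(2) ≈ 2.7183, h(3) ≈ 4.4817, h(4) ≈ 7.3891.
Sum = Δt · [h(2) + h(3) + h(4)].
Sum ≈ 14.5890.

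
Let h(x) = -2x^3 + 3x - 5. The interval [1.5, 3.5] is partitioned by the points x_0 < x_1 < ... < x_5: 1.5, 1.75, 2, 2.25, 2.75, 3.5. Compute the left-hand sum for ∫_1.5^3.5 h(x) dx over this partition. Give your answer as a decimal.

-47.453125

Subinterval widths: 0.25, 0.25, 0.25, 0.5, 0.75.
Left endpoints: 1.5, 1.75, 2, 2.25, 2.75.
h(1.5) = -7.25, h(1.75) = -10.46875, h(2) = -15, h(2.25) = -21.03125, h(2.75) = -38.34375.
Sum = Σ Δx_i · h(x_i).
Sum = -47.453125.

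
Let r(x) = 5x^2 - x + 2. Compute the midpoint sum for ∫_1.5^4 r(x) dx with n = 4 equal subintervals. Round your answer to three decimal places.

Δx = (4 − 1.5)/4 = 0.625.
Midpoints: 1.8125, 2.4375, 3.0625, 3.6875.
r(1.8125) = 16.61328125, r(2.4375) = 29.26953125, r(3.0625) = 45.83203125, r(3.6875) = 66.30078125.
Sum = Δx · [r(1.8125) + r(2.4375) + r(3.0625) + r(3.6875)].
Sum ≈ 98.760.

98.760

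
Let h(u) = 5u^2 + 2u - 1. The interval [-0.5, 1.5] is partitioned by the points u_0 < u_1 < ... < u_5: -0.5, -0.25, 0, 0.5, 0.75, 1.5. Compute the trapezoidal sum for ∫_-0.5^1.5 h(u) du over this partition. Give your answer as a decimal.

6.328125

Subinterval widths: 0.25, 0.25, 0.5, 0.25, 0.75.
h(-0.5) = -0.75, h(-0.25) = -1.1875, h(0) = -1, h(0.5) = 1.25, h(0.75) = 3.3125, h(1.5) = 13.25.
On each subinterval the trapezoid contributes (Δu_i/2)·[h(u_{i-1}) + h(u_i)].
Sum = 6.328125.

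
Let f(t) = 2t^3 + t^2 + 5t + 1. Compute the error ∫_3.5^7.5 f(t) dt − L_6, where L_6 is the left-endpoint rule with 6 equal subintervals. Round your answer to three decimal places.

Exact integral: ∫_3.5^7.5 f(t) dt ≈ 1747.33333.
L_6 ≈ 1483.40741.
Error ≈ 1747.33333 − 1483.40741 ≈ 263.926.

263.926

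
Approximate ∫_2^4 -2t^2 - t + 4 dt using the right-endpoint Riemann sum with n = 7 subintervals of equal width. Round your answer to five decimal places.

Δt = (4 − 2)/7 = 2/7.
Right endpoints: 16/7, 18/7, 20/7, 22/7, 24/7, 26/7, 4.
f(16/7) = -428/49, f(18/7) = -578/49, f(20/7) = -744/49, f(22/7) = -926/49, f(24/7) = -1124/49, f(26/7) = -1338/49, f(4) = -32.
Sum = Δt · [f(16/7) + f(18/7) + f(20/7) + ...].
Sum ≈ -39.10204.

-39.10204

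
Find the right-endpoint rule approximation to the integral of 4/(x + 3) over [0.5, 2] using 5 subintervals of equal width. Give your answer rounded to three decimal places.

Δx = (2 − 0.5)/5 = 0.3.
Right endpoints: 0.8, 1.1, 1.4, 1.7, 2.
f(0.8) = 20/19, f(1.1) = 40/41, f(1.4) = 10/11, f(1.7) = 40/47, f(2) = 0.8.
Sum = Δx · [f(0.8) + f(1.1) + f(1.4) + f(1.7) + f(2)].
Sum ≈ 1.377.

1.377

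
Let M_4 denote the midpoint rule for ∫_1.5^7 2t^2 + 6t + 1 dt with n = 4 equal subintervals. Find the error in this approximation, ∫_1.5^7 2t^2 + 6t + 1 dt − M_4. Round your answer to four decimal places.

1.7331

Exact integral: ∫_1.5^7 f(t) dt ≈ 372.166667.
M_4 = 370.43359375.
Error ≈ 372.166667 − 370.43359375 ≈ 1.7331.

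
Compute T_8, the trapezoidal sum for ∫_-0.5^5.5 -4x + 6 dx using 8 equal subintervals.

-24

Δx = (5.5 − (-0.5))/8 = 0.75.
f(-0.5) = 8, f(0.25) = 5, f(1) = 2, f(1.75) = -1, f(2.5) = -4, f(3.25) = -7, f(4) = -10, f(4.75) = -13, f(5.5) = -16.
T_8 = (Δx/2)·[f(x_0) + 2f(x_1) + ... + 2f(x_{7}) + f(x_8)].
Sum = -24.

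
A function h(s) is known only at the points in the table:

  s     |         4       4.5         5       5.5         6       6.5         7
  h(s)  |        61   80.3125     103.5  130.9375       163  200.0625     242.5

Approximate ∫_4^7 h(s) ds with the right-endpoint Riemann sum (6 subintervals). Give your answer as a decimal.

Δs = 0.5.
Sum = 0.5·[80.3125 + 103.5 + 130.9375 + 163 + 200.0625 + 242.5] = 460.15625.

460.15625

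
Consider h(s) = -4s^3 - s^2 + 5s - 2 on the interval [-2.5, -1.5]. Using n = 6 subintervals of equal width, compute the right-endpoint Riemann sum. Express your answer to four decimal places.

14.6898

Δs = (-1.5 − (-2.5))/6 = 1/6.
Right endpoints: -7/3, -13/6, -2, -11/6, -5/3, -1.5.
h(-7/3) = 856/27, h(-13/6) = 2501/108, h(-2) = 16, h(-11/6) = 1093/108, h(-5/3) = 146/27, h(-1.5) = 1.75.
Sum = Δs · [h(-7/3) + h(-13/6) + h(-2) + ...].
Sum ≈ 14.6898.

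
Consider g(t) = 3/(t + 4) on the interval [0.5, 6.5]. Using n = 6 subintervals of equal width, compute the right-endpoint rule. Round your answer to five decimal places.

2.36144

Δt = (6.5 − 0.5)/6 = 1.
Right endpoints: 1.5, 2.5, 3.5, 4.5, 5.5, 6.5.
g(1.5) = 6/11, g(2.5) = 6/13, g(3.5) = 0.4, g(4.5) = 6/17, g(5.5) = 6/19, g(6.5) = 2/7.
Sum = Δt · [g(1.5) + g(2.5) + g(3.5) + ...].
Sum ≈ 2.36144.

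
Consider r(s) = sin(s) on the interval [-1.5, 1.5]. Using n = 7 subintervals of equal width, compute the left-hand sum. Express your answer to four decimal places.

Δs = (1.5 − (-1.5))/7 = 3/7.
Left endpoints: -1.5, -15/14, -9/14, -3/14, 3/14, 9/14, 15/14.
r(-1.5) ≈ -0.9975, r(-15/14) ≈ -0.8779, r(-9/14) ≈ -0.5995, r(-3/14) ≈ -0.2126, r(3/14) ≈ 0.2126, r(9/14) ≈ 0.5995, r(15/14) ≈ 0.8779.
Sum = Δs · [r(-1.5) + r(-15/14) + r(-9/14) + ...].
Sum ≈ -0.4275.

-0.4275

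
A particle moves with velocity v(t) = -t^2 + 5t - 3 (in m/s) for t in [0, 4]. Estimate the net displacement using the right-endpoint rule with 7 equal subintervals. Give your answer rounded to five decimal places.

Δt = (4 − 0)/7 = 4/7.
Right endpoints: 4/7, 8/7, 12/7, 16/7, 20/7, 24/7, 4.
v(4/7) = -23/49, v(8/7) = 69/49, v(12/7) = 129/49, v(16/7) = 157/49, v(20/7) = 153/49, v(24/7) = 117/49, v(4) = 1.
Sum = Δt · [v(4/7) + v(8/7) + v(12/7) + ...].
Sum ≈ 7.59184.

7.59184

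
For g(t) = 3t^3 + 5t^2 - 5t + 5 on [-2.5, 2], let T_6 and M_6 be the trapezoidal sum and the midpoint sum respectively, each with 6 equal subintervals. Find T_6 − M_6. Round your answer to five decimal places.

T_6 = 51.36328125.
M_6 ≈ 49.6230469.
T_6 − M_6 ≈ 1.74023.

1.74023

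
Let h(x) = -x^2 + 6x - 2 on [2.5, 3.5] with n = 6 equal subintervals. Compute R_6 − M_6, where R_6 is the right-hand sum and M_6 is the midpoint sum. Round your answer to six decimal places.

R_6 ≈ 6.91203704.
M_6 ≈ 6.91898148.
R_6 − M_6 ≈ -0.006944.

-0.006944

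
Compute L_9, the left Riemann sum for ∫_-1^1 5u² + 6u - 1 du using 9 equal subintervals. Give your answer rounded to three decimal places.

0.082

Δu = (1 − (-1))/9 = 2/9.
Left endpoints: -1, -7/9, -5/9, -1/3, -1/9, 1/9, 1/3, 5/9, 7/9.
f(-1) = -2, f(-7/9) = -214/81, f(-5/9) = -226/81, f(-1/3) = -22/9, f(-1/9) = -130/81, f(1/9) = -22/81, f(1/3) = 14/9, f(5/9) = 314/81, f(7/9) = 542/81.
Sum = Δu · [f(-1) + f(-7/9) + f(-5/9) + ...].
Sum ≈ 0.082.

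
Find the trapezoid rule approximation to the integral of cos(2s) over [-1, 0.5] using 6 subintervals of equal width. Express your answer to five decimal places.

0.85707

Δs = (0.5 − (-1))/6 = 0.25.
f(-1) ≈ -0.41615, f(-0.75) ≈ 0.07074, f(-0.5) ≈ 0.54030, f(-0.25) ≈ 0.87758, f(0) ≈ 1.00000, f(0.25) ≈ 0.87758, f(0.5) ≈ 0.54030.
T_6 = (Δs/2)·[f(s_0) + 2f(s_1) + ... + 2f(s_{5}) + f(s_6)].
Sum ≈ 0.85707.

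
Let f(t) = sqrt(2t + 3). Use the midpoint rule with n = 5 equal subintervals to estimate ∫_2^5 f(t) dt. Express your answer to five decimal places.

9.45214

Δt = (5 − 2)/5 = 0.6.
Midpoints: 2.3, 2.9, 3.5, 4.1, 4.7.
f(2.3) ≈ 2.75681, f(2.9) ≈ 2.96648, f(3.5) ≈ 3.16228, f(4.1) ≈ 3.34664, f(4.7) ≈ 3.52136.
Sum = Δt · [f(2.3) + f(2.9) + f(3.5) + f(4.1) + f(4.7)].
Sum ≈ 9.45214.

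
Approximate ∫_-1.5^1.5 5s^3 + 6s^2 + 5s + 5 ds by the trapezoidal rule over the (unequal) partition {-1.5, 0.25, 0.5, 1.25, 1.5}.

26.9296875

Subinterval widths: 1.75, 0.25, 0.75, 0.25.
f(-1.5) = -5.875, f(0.25) = 6.703125, f(0.5) = 9.625, f(1.25) = 30.390625, f(1.5) = 42.875.
On each subinterval the trapezoid contributes (Δs_i/2)·[f(s_{i-1}) + f(s_i)].
Sum = 26.9296875.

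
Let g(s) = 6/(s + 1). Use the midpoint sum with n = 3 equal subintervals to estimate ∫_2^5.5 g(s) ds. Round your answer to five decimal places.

Δs = (5.5 − 2)/3 = 7/6.
Midpoints: 31/12, 3.75, 59/12.
g(31/12) = 72/43, g(3.75) = 24/19, g(59/12) = 72/71.
Sum = Δs · [g(31/12) + g(3.75) + g(59/12)].
Sum ≈ 4.61027.

4.61027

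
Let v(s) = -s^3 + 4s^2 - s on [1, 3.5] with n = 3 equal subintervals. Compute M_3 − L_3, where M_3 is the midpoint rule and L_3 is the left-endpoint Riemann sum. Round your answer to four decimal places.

1.4540

M_3 ≈ 13.340567.
L_3 ≈ 11.886574.
M_3 − L_3 ≈ 1.4540.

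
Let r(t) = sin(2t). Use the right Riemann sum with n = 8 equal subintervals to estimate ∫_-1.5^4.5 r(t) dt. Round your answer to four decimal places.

Δt = (4.5 − (-1.5))/8 = 0.75.
Right endpoints: -0.75, 0, 0.75, 1.5, 2.25, 3, 3.75, 4.5.
r(-0.75) ≈ -0.9975, r(0) ≈ 0.0000, r(0.75) ≈ 0.9975, r(1.5) ≈ 0.1411, r(2.25) ≈ -0.9775, r(3) ≈ -0.2794, r(3.75) ≈ 0.9380, r(4.5) ≈ 0.4121.
Sum = Δt · [r(-0.75) + r(0) + r(0.75) + ...].
Sum ≈ 0.1757.

0.1757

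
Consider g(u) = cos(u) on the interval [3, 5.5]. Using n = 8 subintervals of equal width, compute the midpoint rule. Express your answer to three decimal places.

Δu = (5.5 − 3)/8 = 0.3125.
Midpoints: 3.15625, 3.46875, 3.78125, 4.09375, 4.40625, 4.71875, 5.03125, 5.34375.
g(3.15625) ≈ -1.000, g(3.46875) ≈ -0.947, g(3.78125) ≈ -0.802, g(4.09375) ≈ -0.580, g(4.40625) ≈ -0.301, g(4.71875) ≈ 0.006, g(5.03125) ≈ 0.313, g(5.34375) ≈ 0.590.
Sum = Δu · [g(3.15625) + g(3.46875) + g(3.78125) + ...].
Sum ≈ -0.850.

-0.850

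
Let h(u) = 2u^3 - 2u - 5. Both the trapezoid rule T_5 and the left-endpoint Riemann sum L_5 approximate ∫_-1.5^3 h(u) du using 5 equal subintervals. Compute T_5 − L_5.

23.2875

T_5 = 11.4525.
L_5 = -11.835.
T_5 − L_5 = 23.2875.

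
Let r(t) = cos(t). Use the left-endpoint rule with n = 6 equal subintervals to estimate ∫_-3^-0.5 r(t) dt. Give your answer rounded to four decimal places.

-0.7225

Δt = (-0.5 − (-3))/6 = 5/12.
Left endpoints: -3, -31/12, -13/6, -1.75, -4/3, -11/12.
r(-3) ≈ -0.9900, r(-31/12) ≈ -0.8482, r(-13/6) ≈ -0.5612, r(-1.75) ≈ -0.1782, r(-4/3) ≈ 0.2352, r(-11/12) ≈ 0.6085.
Sum = Δt · [r(-3) + r(-31/12) + r(-13/6) + ...].
Sum ≈ -0.7225.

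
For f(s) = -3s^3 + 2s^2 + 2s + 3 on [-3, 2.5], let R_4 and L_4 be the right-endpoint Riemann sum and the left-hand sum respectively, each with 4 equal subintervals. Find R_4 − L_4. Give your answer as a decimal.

R_4 ≈ -3.14746094.
L_4 ≈ 165.11816406.
R_4 − L_4 = -168.265625.

-168.265625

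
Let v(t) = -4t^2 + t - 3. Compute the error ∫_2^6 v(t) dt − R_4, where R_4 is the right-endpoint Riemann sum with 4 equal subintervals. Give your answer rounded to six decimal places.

Exact integral: ∫_2^6 v(t) dt ≈ -273.33333333.
R_4 = -338.
Error ≈ -273.33333333 − (-338) ≈ 64.666667.

64.666667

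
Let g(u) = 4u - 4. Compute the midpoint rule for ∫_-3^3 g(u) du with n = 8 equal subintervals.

Δu = (3 − (-3))/8 = 0.75.
Midpoints: -2.625, -1.875, -1.125, -0.375, 0.375, 1.125, 1.875, 2.625.
g(-2.625) = -14.5, g(-1.875) = -11.5, g(-1.125) = -8.5, g(-0.375) = -5.5, g(0.375) = -2.5, g(1.125) = 0.5, g(1.875) = 3.5, g(2.625) = 6.5.
Sum = Δu · [g(-2.625) + g(-1.875) + g(-1.125) + ...].
Sum = -24.

-24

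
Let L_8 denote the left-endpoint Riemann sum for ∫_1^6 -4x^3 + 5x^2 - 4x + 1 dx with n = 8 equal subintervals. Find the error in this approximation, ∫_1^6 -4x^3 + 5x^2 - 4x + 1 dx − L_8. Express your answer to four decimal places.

-208.2682

Exact integral: ∫_1^6 f(x) dx ≈ -1001.666667.
L_8 = -793.3984375.
Error ≈ -1001.666667 − (-793.3984375) ≈ -208.2682.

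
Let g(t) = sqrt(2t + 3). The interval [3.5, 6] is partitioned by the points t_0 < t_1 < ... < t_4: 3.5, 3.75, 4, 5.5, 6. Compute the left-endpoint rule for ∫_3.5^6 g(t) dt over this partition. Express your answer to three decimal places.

Subinterval widths: 0.25, 0.25, 1.5, 0.5.
Left endpoints: 3.5, 3.75, 4, 5.5.
g(3.5) ≈ 3.162, g(3.75) ≈ 3.240, g(4) ≈ 3.317, g(5.5) ≈ 3.742.
Sum = Σ Δt_i · g(t_i).
Sum ≈ 8.446.

8.446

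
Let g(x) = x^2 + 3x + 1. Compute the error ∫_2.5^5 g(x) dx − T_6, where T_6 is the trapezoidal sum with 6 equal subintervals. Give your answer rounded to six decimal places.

Exact integral: ∫_2.5^5 g(x) dx ≈ 67.08333333.
T_6 ≈ 67.15567130.
Error ≈ 67.08333333 − 67.15567130 ≈ -0.072338.

-0.072338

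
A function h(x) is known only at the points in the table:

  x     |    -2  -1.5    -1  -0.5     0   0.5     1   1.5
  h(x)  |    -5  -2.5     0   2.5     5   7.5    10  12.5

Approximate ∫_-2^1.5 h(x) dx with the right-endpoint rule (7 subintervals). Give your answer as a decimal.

Δx = 0.5.
Sum = 0.5·[(-2.5) + 0 + 2.5 + 5 + 7.5 + 10 + 12.5] = 17.5.

17.5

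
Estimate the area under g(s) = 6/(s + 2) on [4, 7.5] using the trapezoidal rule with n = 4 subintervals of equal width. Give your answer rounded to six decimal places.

Δs = (7.5 − 4)/4 = 0.875.
g(4) = 1, g(4.875) = 48/55, g(5.75) = 24/31, g(6.625) = 16/23, g(7.5) = 12/19.
T_4 = (Δs/2)·[g(s_0) + 2g(s_1) + 2g(s_2) + 2g(s_3) + g(s_4)].
Sum ≈ 2.763567.

2.763567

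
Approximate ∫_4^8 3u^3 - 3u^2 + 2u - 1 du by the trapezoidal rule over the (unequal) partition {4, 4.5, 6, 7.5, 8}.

Subinterval widths: 0.5, 1.5, 1.5, 0.5.
f(4) = 151, f(4.5) = 220.625, f(6) = 551, f(7.5) = 1110.875, f(8) = 1359.
On each subinterval the trapezoid contributes (Δu_i/2)·[f(u_{i-1}) + f(u_i)].
Sum = 2535.5.

2535.5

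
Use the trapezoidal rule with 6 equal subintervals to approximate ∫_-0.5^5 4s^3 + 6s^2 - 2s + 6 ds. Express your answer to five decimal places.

908.85590

Δs = (5 − (-0.5))/6 = 11/12.
f(-0.5) = 8, f(5/12) = 2807/432, f(4/3) = 634/27, f(2.25) = 77.4375, f(19/6) = 5045/27, f(49/12) = 159931/432, f(5) = 646.
T_6 = (Δs/2)·[f(s_0) + 2f(s_1) + ... + 2f(s_{5}) + f(s_6)].
Sum ≈ 908.85590.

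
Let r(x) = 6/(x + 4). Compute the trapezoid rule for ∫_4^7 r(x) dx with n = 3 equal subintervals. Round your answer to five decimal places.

Δx = (7 − 4)/3 = 1.
r(4) = 0.75, r(5) = 2/3, r(6) = 0.6, r(7) = 6/11.
T_3 = (Δx/2)·[r(x_0) + 2r(x_1) + 2r(x_2) + r(x_3)].
Sum ≈ 1.91439.

1.91439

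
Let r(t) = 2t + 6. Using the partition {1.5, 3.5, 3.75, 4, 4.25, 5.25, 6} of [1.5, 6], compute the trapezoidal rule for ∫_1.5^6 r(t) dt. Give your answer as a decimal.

60.75

Subinterval widths: 2, 0.25, 0.25, 0.25, 1, 0.75.
r(1.5) = 9, r(3.5) = 13, r(3.75) = 13.5, r(4) = 14, r(4.25) = 14.5, r(5.25) = 16.5, r(6) = 18.
On each subinterval the trapezoid contributes (Δt_i/2)·[r(t_{i-1}) + r(t_i)].
Sum = 60.75.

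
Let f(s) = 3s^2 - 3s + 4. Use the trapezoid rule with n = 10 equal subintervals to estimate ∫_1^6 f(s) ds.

Δs = (6 − 1)/10 = 0.5.
f(1) = 4, f(1.5) = 6.25, f(2) = 10, f(2.5) = 15.25, f(3) = 22, f(3.5) = 30.25, f(4) = 40, f(4.5) = 51.25, f(5) = 64, f(5.5) = 78.25, f(6) = 94.
T_10 = (Δs/2)·[f(s_0) + 2f(s_1) + ... + 2f(s_{9}) + f(s_10)].
Sum = 183.125.

183.125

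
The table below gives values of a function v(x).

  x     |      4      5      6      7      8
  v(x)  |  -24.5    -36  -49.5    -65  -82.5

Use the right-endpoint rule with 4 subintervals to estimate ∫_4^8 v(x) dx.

Δx = 1.
Sum = 1·[(-36) + (-49.5) + (-65) + (-82.5)] = -233.

-233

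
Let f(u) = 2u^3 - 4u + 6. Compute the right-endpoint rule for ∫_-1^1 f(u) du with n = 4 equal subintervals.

Δu = (1 − (-1))/4 = 0.5.
Right endpoints: -0.5, 0, 0.5, 1.
f(-0.5) = 7.75, f(0) = 6, f(0.5) = 4.25, f(1) = 4.
Sum = Δu · [f(-0.5) + f(0) + f(0.5) + f(1)].
Sum = 11.

11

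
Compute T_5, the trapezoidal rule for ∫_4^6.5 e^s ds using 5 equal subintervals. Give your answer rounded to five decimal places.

Δs = (6.5 − 4)/5 = 0.5.
f(4) ≈ 54.59815, f(4.5) ≈ 90.01713, f(5) ≈ 148.41316, f(5.5) ≈ 244.69193, f(6) ≈ 403.42879, f(6.5) ≈ 665.14163.
T_5 = (Δs/2)·[f(s_0) + 2f(s_1) + ... + 2f(s_{4}) + f(s_5)].
Sum ≈ 623.21045.

623.21045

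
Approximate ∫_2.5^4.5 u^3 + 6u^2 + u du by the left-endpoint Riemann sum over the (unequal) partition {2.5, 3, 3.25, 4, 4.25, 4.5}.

Subinterval widths: 0.5, 0.25, 0.75, 0.25, 0.25.
Left endpoints: 2.5, 3, 3.25, 4, 4.25.
f(2.5) = 55.625, f(3) = 84, f(3.25) = 100.953125, f(4) = 164, f(4.25) = 189.390625.
Sum = Σ Δu_i · f(u_i).
Sum = 212.875.

212.875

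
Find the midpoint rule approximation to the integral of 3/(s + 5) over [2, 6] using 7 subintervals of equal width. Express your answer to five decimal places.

Δs = (6 − 2)/7 = 4/7.
Midpoints: 16/7, 20/7, 24/7, 4, 32/7, 36/7, 40/7.
f(16/7) = 7/17, f(20/7) = 21/55, f(24/7) = 21/59, f(4) = 1/3, f(32/7) = 21/67, f(36/7) = 21/71, f(40/7) = 0.28.
Sum = Δs · [f(16/7) + f(20/7) + f(24/7) + ...].
Sum ≈ 1.35546.

1.35546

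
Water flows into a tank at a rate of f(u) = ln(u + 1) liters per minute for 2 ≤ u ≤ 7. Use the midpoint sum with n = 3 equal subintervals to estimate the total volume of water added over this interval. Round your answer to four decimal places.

8.3632

Δu = (7 − 2)/3 = 5/3.
Midpoints: 17/6, 4.5, 37/6.
f(17/6) ≈ 1.3437, f(4.5) ≈ 1.7047, f(37/6) ≈ 1.9694.
Sum = Δu · [f(17/6) + f(4.5) + f(37/6)].
Sum ≈ 8.3632.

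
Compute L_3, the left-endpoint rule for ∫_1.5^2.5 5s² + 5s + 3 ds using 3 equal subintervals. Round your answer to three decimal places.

Δs = (2.5 − 1.5)/3 = 1/3.
Left endpoints: 1.5, 11/6, 13/6.
f(1.5) = 21.75, f(11/6) = 1043/36, f(13/6) = 1343/36.
Sum = Δs · [f(1.5) + f(11/6) + f(13/6)].
Sum ≈ 29.343.

29.343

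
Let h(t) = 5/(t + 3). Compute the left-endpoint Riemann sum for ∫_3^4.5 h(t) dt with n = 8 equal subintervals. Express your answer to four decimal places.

Δt = (4.5 − 3)/8 = 0.1875.
Left endpoints: 3, 3.1875, 3.375, 3.5625, 3.75, 3.9375, 4.125, 4.3125.
h(3) = 5/6, h(3.1875) = 80/99, h(3.375) = 40/51, h(3.5625) = 16/21, h(3.75) = 20/27, h(3.9375) = 80/111, h(4.125) = 40/57, h(4.3125) = 80/117.
Sum = Δt · [h(3) + h(3.1875) + h(3.375) + ...].
Sum ≈ 1.1315.

1.1315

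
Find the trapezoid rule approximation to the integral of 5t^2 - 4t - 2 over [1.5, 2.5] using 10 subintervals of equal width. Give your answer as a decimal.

10.425

Δt = (2.5 − 1.5)/10 = 0.1.
f(1.5) = 3.25, f(1.6) = 4.4, f(1.7) = 5.65, f(1.8) = 7, f(1.9) = 8.45, f(2) = 10, f(2.1) = 11.65, f(2.2) = 13.4, f(2.3) = 15.25, f(2.4) = 17.2, f(2.5) = 19.25.
T_10 = (Δt/2)·[f(t_0) + 2f(t_1) + ... + 2f(t_{9}) + f(t_10)].
Sum = 10.425.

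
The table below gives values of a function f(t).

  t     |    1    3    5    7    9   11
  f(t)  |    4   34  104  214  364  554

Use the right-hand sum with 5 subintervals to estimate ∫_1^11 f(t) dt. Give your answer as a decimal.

Δt = 2.
Sum = 2·[34 + 104 + 214 + 364 + 554] = 2540.

2540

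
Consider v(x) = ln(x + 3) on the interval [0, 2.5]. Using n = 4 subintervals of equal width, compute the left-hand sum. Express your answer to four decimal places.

Δx = (2.5 − 0)/4 = 0.625.
Left endpoints: 0, 0.625, 1.25, 1.875.
v(0) ≈ 1.0986, v(0.625) ≈ 1.2879, v(1.25) ≈ 1.4469, v(1.875) ≈ 1.5841.
Sum = Δx · [v(0) + v(0.625) + v(1.25) + v(1.875)].
Sum ≈ 3.3859.

3.3859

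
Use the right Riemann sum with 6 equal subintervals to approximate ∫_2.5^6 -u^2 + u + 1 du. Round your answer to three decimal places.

Δu = (6 − 2.5)/6 = 7/12.
Right endpoints: 37/12, 11/3, 4.25, 29/6, 65/12, 6.
f(37/12) = -781/144, f(11/3) = -79/9, f(4.25) = -12.8125, f(29/6) = -631/36, f(65/12) = -3301/144, f(6) = -29.
Sum = Δu · [f(37/12) + f(11/3) + f(4.25) + ...].
Sum ≈ -56.271.

-56.271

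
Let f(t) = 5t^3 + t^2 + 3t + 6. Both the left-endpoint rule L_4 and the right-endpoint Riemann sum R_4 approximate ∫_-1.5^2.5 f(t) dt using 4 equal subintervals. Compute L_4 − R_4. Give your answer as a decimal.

L_4 = 29.
R_4 = 140.
L_4 − R_4 = -111.

-111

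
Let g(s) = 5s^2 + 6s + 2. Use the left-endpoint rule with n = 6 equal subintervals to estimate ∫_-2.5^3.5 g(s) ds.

99.5

Δs = (3.5 − (-2.5))/6 = 1.
Left endpoints: -2.5, -1.5, -0.5, 0.5, 1.5, 2.5.
g(-2.5) = 18.25, g(-1.5) = 4.25, g(-0.5) = 0.25, g(0.5) = 6.25, g(1.5) = 22.25, g(2.5) = 48.25.
Sum = Δs · [g(-2.5) + g(-1.5) + g(-0.5) + ...].
Sum = 99.5.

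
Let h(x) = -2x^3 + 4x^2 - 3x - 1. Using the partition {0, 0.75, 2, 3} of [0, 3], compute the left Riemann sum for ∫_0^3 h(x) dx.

-10.0546875

Subinterval widths: 0.75, 1.25, 1.
Left endpoints: 0, 0.75, 2.
h(0) = -1, h(0.75) = -1.84375, h(2) = -7.
Sum = Σ Δx_i · h(x_i).
Sum = -10.0546875.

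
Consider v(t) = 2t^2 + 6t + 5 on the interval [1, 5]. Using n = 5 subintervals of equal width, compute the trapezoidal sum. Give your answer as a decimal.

175.52

Δt = (5 − 1)/5 = 0.8.
v(1) = 13, v(1.8) = 22.28, v(2.6) = 34.12, v(3.4) = 48.52, v(4.2) = 65.48, v(5) = 85.
T_5 = (Δt/2)·[v(t_0) + 2v(t_1) + ... + 2v(t_{4}) + v(t_5)].
Sum = 175.52.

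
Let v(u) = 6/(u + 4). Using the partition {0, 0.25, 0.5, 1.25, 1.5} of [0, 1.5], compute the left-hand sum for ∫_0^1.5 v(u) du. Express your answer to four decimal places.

2.0137

Subinterval widths: 0.25, 0.25, 0.75, 0.25.
Left endpoints: 0, 0.25, 0.5, 1.25.
v(0) = 1.5, v(0.25) = 24/17, v(0.5) = 4/3, v(1.25) = 8/7.
Sum = Σ Δu_i · v(u_i).
Sum ≈ 2.0137.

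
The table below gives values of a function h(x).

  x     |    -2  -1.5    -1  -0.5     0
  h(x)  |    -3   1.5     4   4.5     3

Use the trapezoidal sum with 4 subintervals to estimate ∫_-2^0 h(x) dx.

Δx = 0.5.
T_4 = (0.5/2)·[(-3) + 2·1.5 + 2·4 + 2·4.5 + 3] = 5.

5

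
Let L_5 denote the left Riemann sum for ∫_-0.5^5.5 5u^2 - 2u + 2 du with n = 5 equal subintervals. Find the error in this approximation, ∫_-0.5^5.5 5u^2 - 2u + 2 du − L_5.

Exact integral: ∫_-0.5^5.5 f(u) du = 259.5.
L_5 = 183.9.
Error = 259.5 − 183.9 = 75.6.

75.6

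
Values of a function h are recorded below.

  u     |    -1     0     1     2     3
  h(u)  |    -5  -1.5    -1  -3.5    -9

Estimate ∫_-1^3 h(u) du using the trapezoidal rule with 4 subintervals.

Δu = 1.
T_4 = (1/2)·[(-5) + 2·(-1.5) + 2·(-1) + 2·(-3.5) + (-9)] = -13.

-13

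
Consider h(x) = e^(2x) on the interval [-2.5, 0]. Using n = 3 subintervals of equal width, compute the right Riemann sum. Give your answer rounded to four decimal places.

Δx = (0 − (-2.5))/3 = 5/6.
Right endpoints: -5/3, -5/6, 0.
h(-5/3) ≈ 0.0357, h(-5/6) ≈ 0.1889, h(0) ≈ 1.0000.
Sum = Δx · [h(-5/3) + h(-5/6) + h(0)].
Sum ≈ 1.0205.

1.0205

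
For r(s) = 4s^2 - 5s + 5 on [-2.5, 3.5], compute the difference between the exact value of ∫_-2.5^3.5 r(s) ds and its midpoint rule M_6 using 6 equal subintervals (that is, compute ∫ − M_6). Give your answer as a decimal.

Exact integral: ∫_-2.5^3.5 r(s) ds = 93.
M_6 = 91.
Error = 93 − 91 = 2.

2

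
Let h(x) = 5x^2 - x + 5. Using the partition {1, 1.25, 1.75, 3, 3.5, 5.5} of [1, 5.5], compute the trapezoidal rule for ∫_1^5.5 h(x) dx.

292.015625

Subinterval widths: 0.25, 0.5, 1.25, 0.5, 2.
h(1) = 9, h(1.25) = 11.5625, h(1.75) = 18.5625, h(3) = 47, h(3.5) = 62.75, h(5.5) = 150.75.
On each subinterval the trapezoid contributes (Δx_i/2)·[h(x_{i-1}) + h(x_i)].
Sum = 292.015625.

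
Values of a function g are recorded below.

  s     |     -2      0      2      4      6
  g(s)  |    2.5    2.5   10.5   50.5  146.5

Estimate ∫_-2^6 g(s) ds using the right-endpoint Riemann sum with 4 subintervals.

420

Δs = 2.
Sum = 2·[2.5 + 10.5 + 50.5 + 146.5] = 420.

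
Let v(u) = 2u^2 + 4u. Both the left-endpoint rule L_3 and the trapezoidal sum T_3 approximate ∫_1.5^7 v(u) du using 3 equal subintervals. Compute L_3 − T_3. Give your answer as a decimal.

L_3 ≈ 220.20370370.
T_3 ≈ 326.07870370.
L_3 − T_3 = -105.875.

-105.875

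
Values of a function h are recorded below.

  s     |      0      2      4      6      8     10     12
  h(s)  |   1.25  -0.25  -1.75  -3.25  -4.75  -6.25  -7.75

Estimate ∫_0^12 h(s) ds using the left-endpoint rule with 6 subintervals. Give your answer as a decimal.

-30

Δs = 2.
Sum = 2·[1.25 + (-0.25) + (-1.75) + (-3.25) + (-4.75) + (-6.25)] = -30.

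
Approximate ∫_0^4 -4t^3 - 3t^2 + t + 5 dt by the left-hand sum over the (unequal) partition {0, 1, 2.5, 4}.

-107.125

Subinterval widths: 1, 1.5, 1.5.
Left endpoints: 0, 1, 2.5.
f(0) = 5, f(1) = -1, f(2.5) = -73.75.
Sum = Σ Δt_i · f(t_i).
Sum = -107.125.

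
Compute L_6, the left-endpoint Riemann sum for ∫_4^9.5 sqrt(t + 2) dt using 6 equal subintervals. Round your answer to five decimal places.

Δt = (9.5 − 4)/6 = 11/12.
Left endpoints: 4, 59/12, 35/6, 6.75, 23/3, 103/12.
f(4) ≈ 2.44949, f(59/12) ≈ 2.62996, f(35/6) ≈ 2.79881, f(6.75) ≈ 2.95804, f(23/3) ≈ 3.10913, f(103/12) ≈ 3.25320.
Sum = Δt · [f(4) + f(59/12) + f(35/6) + ...].
Sum ≈ 15.76541.

15.76541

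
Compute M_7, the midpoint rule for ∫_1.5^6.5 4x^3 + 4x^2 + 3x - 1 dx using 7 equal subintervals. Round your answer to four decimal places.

Δx = (6.5 − 1.5)/7 = 5/7.
Midpoints: 13/7, 18/7, 23/7, 4, 33/7, 38/7, 43/7.
f(13/7) = 15088/343, f(18/7) = 34703/343, f(23/7) = 66518/343, f(4) = 331, f(33/7) = 178748/343, f(38/7) = 265163/343, f(43/7) = 375778/343.
Sum = Δx · [f(13/7) + f(18/7) + f(23/7) + ...].
Sum ≈ 2185.6122.

2185.6122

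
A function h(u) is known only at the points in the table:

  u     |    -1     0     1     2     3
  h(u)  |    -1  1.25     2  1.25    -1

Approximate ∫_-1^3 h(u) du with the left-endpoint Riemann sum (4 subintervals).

Δu = 1.
Sum = 1·[(-1) + 1.25 + 2 + 1.25] = 3.5.

3.5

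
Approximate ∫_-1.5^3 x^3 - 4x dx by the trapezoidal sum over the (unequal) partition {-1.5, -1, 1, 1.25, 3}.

11.109375

Subinterval widths: 0.5, 2, 0.25, 1.75.
f(-1.5) = 2.625, f(-1) = 3, f(1) = -3, f(1.25) = -3.046875, f(3) = 15.
On each subinterval the trapezoid contributes (Δx_i/2)·[f(x_{i-1}) + f(x_i)].
Sum = 11.109375.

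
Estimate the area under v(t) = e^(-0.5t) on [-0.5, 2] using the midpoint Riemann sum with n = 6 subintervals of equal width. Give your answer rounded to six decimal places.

1.828983

Δt = (2 − (-0.5))/6 = 5/12.
Midpoints: -7/24, 0.125, 13/24, 23/24, 1.375, 43/24.
v(-7/24) ≈ 1.157003, v(0.125) ≈ 0.939413, v(13/24) ≈ 0.762744, v(23/24) ≈ 0.619299, v(1.375) ≈ 0.502832, v(43/24) ≈ 0.408267.
Sum = Δt · [v(-7/24) + v(0.125) + v(13/24) + ...].
Sum ≈ 1.828983.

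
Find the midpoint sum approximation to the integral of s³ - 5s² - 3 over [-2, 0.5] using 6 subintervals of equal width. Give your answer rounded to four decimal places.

Δs = (0.5 − (-2))/6 = 5/12.
Midpoints: -43/24, -1.375, -23/24, -13/24, -0.125, 7/24.
f(-43/24) = -342859/13824, f(-1.375) = -7707/512, f(-23/24) = -117119/13824, f(-13/24) = -63949/13824, f(-0.125) = -1577/512, f(7/24) = -47009/13824.
Sum = Δs · [f(-43/24) + f(-1.375) + f(-23/24) + ...].
Sum ≈ -24.7638.

-24.7638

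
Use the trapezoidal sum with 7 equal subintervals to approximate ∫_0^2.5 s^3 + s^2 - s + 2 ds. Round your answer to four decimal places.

Δs = (2.5 − 0)/7 = 5/14.
f(0) = 2, f(5/14) = 4983/2744, f(5/7) = 741/343, f(15/14) = 9073/2744, f(10/7) = 1896/343, f(25/14) = 24963/2744, f(15/7) = 4901/343, f(2.5) = 21.375.
T_7 = (Δs/2)·[f(s_0) + 2f(s_1) + ... + 2f(s_{6}) + f(s_7)].
Sum ≈ 17.1014.

17.1014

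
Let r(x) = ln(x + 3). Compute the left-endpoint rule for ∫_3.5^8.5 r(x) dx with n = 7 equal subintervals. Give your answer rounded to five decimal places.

10.71367

Δx = (8.5 − 3.5)/7 = 5/7.
Left endpoints: 3.5, 59/14, 69/14, 79/14, 89/14, 99/14, 109/14.
r(3.5) ≈ 1.87180, r(59/14) ≈ 1.97606, r(69/14) ≈ 2.07047, r(79/14) ≈ 2.15673, r(89/14) ≈ 2.23614, r(99/14) ≈ 2.30970, r(109/14) ≈ 2.37822.
Sum = Δx · [r(3.5) + r(59/14) + r(69/14) + ...].
Sum ≈ 10.71367.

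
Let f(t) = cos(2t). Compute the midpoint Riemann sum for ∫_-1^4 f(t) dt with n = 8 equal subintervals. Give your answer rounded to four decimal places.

1.0141

Δt = (4 − (-1))/8 = 0.625.
Midpoints: -0.6875, -0.0625, 0.5625, 1.1875, 1.8125, 2.4375, 3.0625, 3.6875.
f(-0.6875) ≈ 0.1945, f(-0.0625) ≈ 0.9922, f(0.5625) ≈ 0.4312, f(1.1875) ≈ -0.7203, f(1.8125) ≈ -0.8854, f(2.4375) ≈ 0.1619, f(3.0625) ≈ 0.9875, f(3.6875) ≈ 0.4609.
Sum = Δt · [f(-0.6875) + f(-0.0625) + f(0.5625) + ...].
Sum ≈ 1.0141.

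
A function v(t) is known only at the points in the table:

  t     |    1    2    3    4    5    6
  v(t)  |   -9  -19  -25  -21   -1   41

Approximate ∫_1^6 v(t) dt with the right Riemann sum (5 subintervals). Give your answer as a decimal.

Δt = 1.
Sum = 1·[(-19) + (-25) + (-21) + (-1) + 41] = -25.

-25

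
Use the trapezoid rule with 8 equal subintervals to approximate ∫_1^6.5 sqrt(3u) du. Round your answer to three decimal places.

17.960

Δu = (6.5 − 1)/8 = 0.6875.
f(1) ≈ 1.732, f(1.6875) ≈ 2.250, f(2.375) ≈ 2.669, f(3.0625) ≈ 3.031, f(3.75) ≈ 3.354, f(4.4375) ≈ 3.649, f(5.125) ≈ 3.921, f(5.8125) ≈ 4.176, f(6.5) ≈ 4.416.
T_8 = (Δu/2)·[f(u_0) + 2f(u_1) + ... + 2f(u_{7}) + f(u_8)].
Sum ≈ 17.960.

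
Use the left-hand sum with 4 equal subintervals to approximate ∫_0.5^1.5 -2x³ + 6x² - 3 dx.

Δx = (1.5 − 0.5)/4 = 0.25.
Left endpoints: 0.5, 0.75, 1, 1.25.
f(0.5) = -1.75, f(0.75) = -0.46875, f(1) = 1, f(1.25) = 2.46875.
Sum = Δx · [f(0.5) + f(0.75) + f(1) + f(1.25)].
Sum = 0.3125.

0.3125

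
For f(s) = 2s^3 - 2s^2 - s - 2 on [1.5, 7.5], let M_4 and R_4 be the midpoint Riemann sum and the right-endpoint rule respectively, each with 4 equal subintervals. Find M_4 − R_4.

M_4 = 1233.375.
R_4 = 1860.
M_4 − R_4 = -626.625.

-626.625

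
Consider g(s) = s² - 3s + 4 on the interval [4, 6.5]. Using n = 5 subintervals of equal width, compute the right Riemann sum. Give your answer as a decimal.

Δs = (6.5 − 4)/5 = 0.5.
Right endpoints: 4.5, 5, 5.5, 6, 6.5.
g(4.5) = 10.75, g(5) = 14, g(5.5) = 17.75, g(6) = 22, g(6.5) = 26.75.
Sum = Δs · [g(4.5) + g(5) + g(5.5) + g(6) + g(6.5)].
Sum = 45.625.

45.625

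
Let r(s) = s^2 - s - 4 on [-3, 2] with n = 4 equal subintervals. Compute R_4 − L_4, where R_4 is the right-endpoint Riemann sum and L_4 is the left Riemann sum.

R_4 = -10.78125.
L_4 = 1.71875.
R_4 − L_4 = -12.5.

-12.5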